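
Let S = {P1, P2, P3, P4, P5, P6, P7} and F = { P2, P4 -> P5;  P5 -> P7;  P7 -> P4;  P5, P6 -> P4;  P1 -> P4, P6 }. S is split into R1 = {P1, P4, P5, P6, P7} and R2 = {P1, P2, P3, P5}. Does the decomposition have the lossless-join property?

Yes

Common attributes: R1 ∩ R2 = {P1, P5}.
Closure of {P1, P5}: P5 → P7 applies, adding P7; P7 → P4 applies, adding P4; P1 → P4, P6 applies, adding P6. So (P1, P5)⁺ = {P1, P4, P5, P6, P7}.
This closure contains every attribute of R1, so R1 ∩ R2 → R1. The join is lossless.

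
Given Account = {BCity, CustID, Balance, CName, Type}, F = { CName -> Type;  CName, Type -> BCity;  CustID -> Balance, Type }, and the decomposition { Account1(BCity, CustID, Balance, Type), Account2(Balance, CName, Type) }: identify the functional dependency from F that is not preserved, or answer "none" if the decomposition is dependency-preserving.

CName, Type -> BCity

Check CName, Type → BCity: no single fragment contains all of {BCity, CName, Type}, and the restricted closure of {CName, Type} across the fragments never reaches {BCity}.
CName → Type is preserved.
CustID → Balance, Type is preserved.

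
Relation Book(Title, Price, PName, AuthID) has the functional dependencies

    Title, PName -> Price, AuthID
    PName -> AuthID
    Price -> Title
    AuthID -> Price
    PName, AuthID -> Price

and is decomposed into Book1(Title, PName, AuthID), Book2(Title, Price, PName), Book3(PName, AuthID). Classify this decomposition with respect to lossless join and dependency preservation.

lossless but not dependency-preserving

Lossless test (chase): Rows 1 and 2 agree on Title, PName; apply Title, PName→Price, AuthID and equate their Price, AuthID entries. Rows 1 and 3 agree on AuthID; apply AuthID→Price and equate their Price entries. Rows 1 and 3 agree on Price; apply Price→Title and equate their Title entries. Row 1 is now all distinguished symbols — the join is lossless.
Dependency preservation: the restricted closure of {AuthID} across the fragments never reaches {Price}, so AuthID → Price cannot be enforced without a join — not preserved.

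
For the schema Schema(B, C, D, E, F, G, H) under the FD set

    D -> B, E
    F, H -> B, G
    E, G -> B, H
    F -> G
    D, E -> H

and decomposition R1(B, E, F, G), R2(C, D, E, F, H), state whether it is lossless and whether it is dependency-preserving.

Lossless test: (E, F)⁺ = {B, E, F, G, H}, which contains all of one fragment — lossless.
Dependency preservation: the restricted closure of {D} across the fragments never reaches {B, E}, so D → B, E cannot be enforced without a join — not preserved.

lossless but not dependency-preserving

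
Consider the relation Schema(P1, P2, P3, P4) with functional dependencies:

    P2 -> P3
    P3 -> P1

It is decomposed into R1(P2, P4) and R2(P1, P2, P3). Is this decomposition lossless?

Yes

Common attributes: R1 ∩ R2 = {P2}.
Closure of {P2}: P2 → P3 applies, adding P3; P3 → P1 applies, adding P1. So (P2)⁺ = {P1, P2, P3}.
This closure contains every attribute of R2, so R1 ∩ R2 → R2. The join is lossless.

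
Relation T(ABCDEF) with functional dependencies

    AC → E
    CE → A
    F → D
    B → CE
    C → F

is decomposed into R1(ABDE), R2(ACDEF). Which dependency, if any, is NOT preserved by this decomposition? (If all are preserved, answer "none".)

Check B → CE: no single fragment contains all of {BCE}, and the restricted closure of {B} across the fragments never reaches {CE}.
AC → E is preserved.
CE → A is preserved.
F → D is preserved.
C → F is preserved.

B → CE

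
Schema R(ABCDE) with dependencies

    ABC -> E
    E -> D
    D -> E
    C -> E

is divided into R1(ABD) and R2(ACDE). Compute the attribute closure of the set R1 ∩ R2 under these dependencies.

R1 ∩ R2 = {AD}.
D → E applies, adding E
Closure: {ADE}.

ADE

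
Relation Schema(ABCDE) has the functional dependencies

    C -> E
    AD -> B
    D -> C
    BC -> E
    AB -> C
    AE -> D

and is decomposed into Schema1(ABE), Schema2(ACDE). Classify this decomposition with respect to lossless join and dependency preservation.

Lossless test: (AE)⁺ = {ABCDE}, which contains all of one fragment — lossless.
Dependency preservation: AD → B; BC → E; AB → C are not contained in any single fragment, but the restricted closure of each left-hand side across the fragments still reaches the right-hand side; the remaining FDs each lie inside some fragment. All dependencies are preserved.

lossless and dependency-preserving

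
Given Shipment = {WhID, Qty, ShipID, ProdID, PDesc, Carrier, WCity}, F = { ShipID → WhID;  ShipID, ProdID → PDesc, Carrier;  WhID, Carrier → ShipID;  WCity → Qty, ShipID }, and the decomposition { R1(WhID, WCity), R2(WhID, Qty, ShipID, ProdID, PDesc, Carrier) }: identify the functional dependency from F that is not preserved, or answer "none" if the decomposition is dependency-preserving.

Check WCity → Qty, ShipID: no single fragment contains all of {Qty, ShipID, WCity}, and the restricted closure of {WCity} across the fragments never reaches {Qty, ShipID}.
ShipID → WhID is preserved.
ShipID, ProdID → PDesc, Carrier is preserved.
WhID, Carrier → ShipID is preserved.

WCity → Qty, ShipID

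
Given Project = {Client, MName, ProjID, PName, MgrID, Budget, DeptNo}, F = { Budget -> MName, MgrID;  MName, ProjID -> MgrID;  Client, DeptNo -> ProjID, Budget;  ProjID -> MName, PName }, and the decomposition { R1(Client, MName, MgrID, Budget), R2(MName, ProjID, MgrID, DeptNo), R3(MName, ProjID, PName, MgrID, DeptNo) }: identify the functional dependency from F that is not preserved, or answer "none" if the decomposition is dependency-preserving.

Client, DeptNo -> ProjID, Budget

Check Client, DeptNo → ProjID, Budget: no single fragment contains all of {Client, ProjID, Budget, DeptNo}, and the restricted closure of {Client, DeptNo} across the fragments never reaches {ProjID, Budget}.
Budget → MName, MgrID is preserved.
MName, ProjID → MgrID is preserved.
ProjID → MName, PName is preserved.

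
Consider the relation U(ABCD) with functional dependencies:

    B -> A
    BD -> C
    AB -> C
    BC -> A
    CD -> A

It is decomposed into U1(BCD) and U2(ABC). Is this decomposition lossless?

Common attributes: U1 ∩ U2 = {BC}.
Closure of {BC}: B → A applies, adding A. So (BC)⁺ = {ABC}.
This closure contains every attribute of U2, so U1 ∩ U2 → U2. The join is lossless.

Yes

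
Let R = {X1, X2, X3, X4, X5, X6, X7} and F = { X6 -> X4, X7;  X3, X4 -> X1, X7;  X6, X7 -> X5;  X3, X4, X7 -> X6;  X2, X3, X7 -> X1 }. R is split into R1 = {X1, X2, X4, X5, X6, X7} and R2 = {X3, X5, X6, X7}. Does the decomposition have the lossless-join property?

Common attributes: R1 ∩ R2 = {X5, X6, X7}.
Closure of {X5, X6, X7}: X6 → X4, X7 applies, adding X4. So (X5, X6, X7)⁺ = {X4, X5, X6, X7}.
The closure contains neither all of R1 = {X1, X2, X4, X5, X6, X7} nor all of R2 = {X3, X5, X6, X7}, so the common attributes are not a superkey of either fragment. The join is lossy.

No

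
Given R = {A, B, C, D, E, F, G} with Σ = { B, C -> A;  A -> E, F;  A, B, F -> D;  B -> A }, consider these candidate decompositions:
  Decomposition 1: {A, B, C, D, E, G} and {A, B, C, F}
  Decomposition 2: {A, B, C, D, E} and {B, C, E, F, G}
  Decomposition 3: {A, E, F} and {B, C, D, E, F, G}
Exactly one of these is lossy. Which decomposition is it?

Decomposition 1: common = {A, B, C}, closure = {A, B, C, D, E, F} → lossless.
Decomposition 2: common = {B, C, E}, closure = {A, B, C, D, E, F} → lossless.
Decomposition 3: common = {E, F}, closure = {E, F} → lossy.

Decomposition 3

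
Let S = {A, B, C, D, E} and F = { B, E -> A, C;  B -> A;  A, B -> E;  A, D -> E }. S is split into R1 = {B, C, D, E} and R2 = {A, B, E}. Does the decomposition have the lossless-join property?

Common attributes: R1 ∩ R2 = {B, E}.
Closure of {B, E}: B, E → A, C applies, adding A, C. So (B, E)⁺ = {A, B, C, E}.
This closure contains every attribute of R2, so R1 ∩ R2 → R2. The join is lossless.

Yes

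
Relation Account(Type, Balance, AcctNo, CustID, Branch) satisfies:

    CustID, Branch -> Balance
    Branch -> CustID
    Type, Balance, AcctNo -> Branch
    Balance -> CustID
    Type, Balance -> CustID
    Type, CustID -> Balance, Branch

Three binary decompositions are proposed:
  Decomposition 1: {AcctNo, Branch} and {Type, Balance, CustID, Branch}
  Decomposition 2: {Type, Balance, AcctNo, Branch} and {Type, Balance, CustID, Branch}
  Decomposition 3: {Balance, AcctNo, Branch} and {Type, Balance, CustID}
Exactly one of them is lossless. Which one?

Decomposition 1: common = {Branch}, closure = {Balance, CustID, Branch} → lossy.
Decomposition 2: common = {Type, Balance, Branch}, closure = {Type, Balance, CustID, Branch} → lossless.
Decomposition 3: common = {Balance}, closure = {Balance, CustID} → lossy.

Decomposition 2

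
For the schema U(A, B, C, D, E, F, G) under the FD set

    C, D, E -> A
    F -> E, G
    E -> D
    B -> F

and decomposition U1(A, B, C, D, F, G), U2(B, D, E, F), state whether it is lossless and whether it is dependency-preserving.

lossless but not dependency-preserving

Lossless test: (B, D, F)⁺ = {B, D, E, F, G}, which contains all of one fragment — lossless.
Dependency preservation: the restricted closure of {C, D, E} across the fragments never reaches {A}, so C, D, E → A cannot be enforced without a join — not preserved.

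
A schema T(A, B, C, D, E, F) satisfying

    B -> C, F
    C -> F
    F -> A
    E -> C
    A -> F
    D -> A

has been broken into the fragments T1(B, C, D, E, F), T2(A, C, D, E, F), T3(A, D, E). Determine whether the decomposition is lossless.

Yes

Chase test. Columns are A, B, C, D, E, F; row i has aⱼ where attribute j ∈ Ti, else bᵢⱼ.
Initial tableau (one row per fragment):
  row 1: b11 a2 a3 a4 a5 a6
  row 2: a1 b22 a3 a4 a5 a6
  row 3: a1 b32 b33 a4 a5 b36
Rows 1 and 2 agree on F; apply F→A and equate their A entries.
Rows 1 and 3 agree on E; apply E→C and equate their C entries.
Rows 1 and 3 agree on A; apply A→F and equate their F entries.
Row 1 is now all distinguished symbols — the join is lossless.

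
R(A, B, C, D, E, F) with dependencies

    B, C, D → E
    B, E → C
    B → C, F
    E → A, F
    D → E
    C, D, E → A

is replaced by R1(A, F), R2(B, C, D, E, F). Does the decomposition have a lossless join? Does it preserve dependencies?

Lossless test: (F)⁺ = {F}, which is a superkey of neither fragment — lossy.
Dependency preservation: the restricted closure of {E} across the fragments never reaches {A, F}, so E → A, F cannot be enforced without a join — not preserved.

lossy and not dependency-preserving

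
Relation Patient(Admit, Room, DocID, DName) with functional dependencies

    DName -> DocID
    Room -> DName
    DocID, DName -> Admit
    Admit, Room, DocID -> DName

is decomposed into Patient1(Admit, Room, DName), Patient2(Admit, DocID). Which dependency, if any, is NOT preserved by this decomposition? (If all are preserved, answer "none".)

Check DName → DocID: no single fragment contains all of {DocID, DName}, and the restricted closure of {DName} across the fragments never reaches {DocID}.
Room → DName is preserved.
DocID, DName → Admit is preserved.
Admit, Room, DocID → DName is preserved.

DName -> DocID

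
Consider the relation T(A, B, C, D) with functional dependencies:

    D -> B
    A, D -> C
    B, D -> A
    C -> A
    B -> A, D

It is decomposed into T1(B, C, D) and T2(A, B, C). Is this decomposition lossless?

Common attributes: T1 ∩ T2 = {B, C}.
Closure of {B, C}: C → A applies, adding A; B → A, D applies, adding D. So (B, C)⁺ = {A, B, C, D}.
This closure contains every attribute of T1, so T1 ∩ T2 → T1. The join is lossless.

Yes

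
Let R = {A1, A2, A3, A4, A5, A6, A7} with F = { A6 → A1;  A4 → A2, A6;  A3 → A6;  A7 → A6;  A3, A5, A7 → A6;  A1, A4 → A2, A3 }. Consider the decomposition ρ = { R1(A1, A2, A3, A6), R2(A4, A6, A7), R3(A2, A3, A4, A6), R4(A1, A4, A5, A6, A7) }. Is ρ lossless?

Chase test. Columns are A1, A2, A3, A4, A5, A6, A7; row i has aⱼ where attribute j ∈ Ri, else bᵢⱼ.
Initial tableau (one row per fragment):
  row 1: a1 a2 a3 b14 b15 a6 b17
  row 2: b21 b22 b23 a4 b25 a6 a7
  row 3: b31 a2 a3 a4 b35 a6 b37
  row 4: a1 b42 b43 a4 a5 a6 a7
Rows 1 and 2 agree on A6; apply A6→A1 and equate their A1 entries.
Rows 1 and 3 agree on A6; apply A6→A1 and equate their A1 entries.
Rows 2 and 3 agree on A4; apply A4→A2, A6 and equate their A2, A6 entries.
Rows 2 and 4 agree on A4; apply A4→A2, A6 and equate their A2, A6 entries.
Rows 2 and 3 agree on A1, A4; apply A1, A4→A2, A3 and equate their A2, A3 entries.
Rows 2 and 4 agree on A1, A4; apply A1, A4→A2, A3 and equate their A2, A3 entries.
Row 4 is now all distinguished symbols — the join is lossless.

Yes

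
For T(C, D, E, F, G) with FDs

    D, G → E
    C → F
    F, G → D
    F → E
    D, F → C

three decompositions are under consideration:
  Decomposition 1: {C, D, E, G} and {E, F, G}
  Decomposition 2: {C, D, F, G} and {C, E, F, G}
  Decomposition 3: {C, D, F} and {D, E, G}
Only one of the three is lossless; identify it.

Decomposition 1: common = {E, G}, closure = {E, G} → lossy.
Decomposition 2: common = {C, F, G}, closure = {C, D, E, F, G} → lossless.
Decomposition 3: common = {D}, closure = {D} → lossy.

Decomposition 2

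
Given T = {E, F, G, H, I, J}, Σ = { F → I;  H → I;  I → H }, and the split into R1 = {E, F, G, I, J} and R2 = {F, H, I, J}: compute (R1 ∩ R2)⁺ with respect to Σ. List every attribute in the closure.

F, H, I, J

R1 ∩ R2 = {F, I, J}.
I → H applies, adding H
Closure: {F, H, I, J}.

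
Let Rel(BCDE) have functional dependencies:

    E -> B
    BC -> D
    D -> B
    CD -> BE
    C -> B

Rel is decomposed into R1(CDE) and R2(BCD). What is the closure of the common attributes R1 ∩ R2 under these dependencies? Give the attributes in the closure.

R1 ∩ R2 = {CD}.
D → B applies, adding B
CD → BE applies, adding E
Closure: {BCDE}.

BCDE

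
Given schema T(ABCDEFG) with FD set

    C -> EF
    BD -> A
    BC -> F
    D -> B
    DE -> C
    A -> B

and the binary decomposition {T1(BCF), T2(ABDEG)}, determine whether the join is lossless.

No

Common attributes: T1 ∩ T2 = {B}.
No dependency enlarges {B}, so (B)⁺ = {B}.
The closure contains neither all of T1 = {BCF} nor all of T2 = {ABDEG}, so the common attributes are not a superkey of either fragment. The join is lossy.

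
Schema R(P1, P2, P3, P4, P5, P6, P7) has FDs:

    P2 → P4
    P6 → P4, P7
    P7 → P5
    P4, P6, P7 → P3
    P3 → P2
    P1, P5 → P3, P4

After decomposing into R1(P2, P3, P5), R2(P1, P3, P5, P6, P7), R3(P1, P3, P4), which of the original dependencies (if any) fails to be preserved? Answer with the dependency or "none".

P2 → P4

Check P2 → P4: no single fragment contains all of {P2, P4}, and the restricted closure of {P2} across the fragments never reaches {P4}.
P6 → P4, P7 is preserved.
P7 → P5 is preserved.
P4, P6, P7 → P3 is preserved.
P3 → P2 is preserved.
P1, P5 → P3, P4 is preserved.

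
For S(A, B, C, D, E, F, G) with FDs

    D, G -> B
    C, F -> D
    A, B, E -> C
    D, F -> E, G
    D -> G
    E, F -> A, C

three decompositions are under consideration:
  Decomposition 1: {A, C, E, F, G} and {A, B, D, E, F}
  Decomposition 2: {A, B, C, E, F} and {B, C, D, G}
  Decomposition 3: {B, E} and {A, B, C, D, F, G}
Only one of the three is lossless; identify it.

Decomposition 1

Decomposition 1: common = {A, E, F}, closure = {A, B, C, D, E, F, G} → lossless.
Decomposition 2: common = {B, C}, closure = {B, C} → lossy.
Decomposition 3: common = {B}, closure = {B} → lossy.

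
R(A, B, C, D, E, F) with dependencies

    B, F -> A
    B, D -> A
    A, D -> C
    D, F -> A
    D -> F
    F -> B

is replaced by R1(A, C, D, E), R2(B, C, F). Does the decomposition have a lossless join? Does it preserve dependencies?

Lossless test: (C)⁺ = {C}, which is a superkey of neither fragment — lossy.
Dependency preservation: the restricted closure of {B, F} across the fragments never reaches {A}, so B, F → A cannot be enforced without a join — not preserved.

lossy and not dependency-preserving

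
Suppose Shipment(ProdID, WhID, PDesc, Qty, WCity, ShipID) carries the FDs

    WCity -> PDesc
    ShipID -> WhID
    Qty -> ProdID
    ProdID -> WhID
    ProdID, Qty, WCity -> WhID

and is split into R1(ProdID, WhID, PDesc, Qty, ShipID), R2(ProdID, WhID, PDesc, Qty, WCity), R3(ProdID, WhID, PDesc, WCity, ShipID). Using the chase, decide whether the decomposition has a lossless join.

Chase test. Columns are ProdID, WhID, PDesc, Qty, WCity, ShipID; row i has aⱼ where attribute j ∈ Ri, else bᵢⱼ.
Initial tableau (one row per fragment):
  row 1: a1 a2 a3 a4 b15 a6
  row 2: a1 a2 a3 a4 a5 b26
  row 3: a1 a2 a3 b34 a5 a6
No row becomes fully distinguished — the join is lossy.

No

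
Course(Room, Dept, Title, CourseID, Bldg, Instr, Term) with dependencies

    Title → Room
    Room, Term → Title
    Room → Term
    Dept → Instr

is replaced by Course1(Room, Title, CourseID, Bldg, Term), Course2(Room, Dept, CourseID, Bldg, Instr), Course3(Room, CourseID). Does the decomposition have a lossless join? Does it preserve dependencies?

lossless and dependency-preserving

Lossless test (chase): Rows 1 and 2 agree on Room; apply Room→Term and equate their Term entries. Rows 1 and 3 agree on Room; apply Room→Term and equate their Term entries. Rows 1 and 2 agree on Room, Term; apply Room, Term→Title and equate their Title entries. Rows 1 and 3 agree on Room, Term; apply Room, Term→Title and equate their Title entries. Row 2 is now all distinguished symbols — the join is lossless.
Dependency preservation: every FD's attributes lie within a single fragment, so each can be enforced locally — preserved.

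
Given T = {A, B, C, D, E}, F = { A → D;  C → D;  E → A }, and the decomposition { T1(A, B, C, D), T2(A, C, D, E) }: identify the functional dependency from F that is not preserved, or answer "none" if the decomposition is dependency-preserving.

none

A → D lies within T1.
C → D lies within T1.
E → A lies within T2.
Every dependency is enforceable on the fragments, so the decomposition is dependency-preserving.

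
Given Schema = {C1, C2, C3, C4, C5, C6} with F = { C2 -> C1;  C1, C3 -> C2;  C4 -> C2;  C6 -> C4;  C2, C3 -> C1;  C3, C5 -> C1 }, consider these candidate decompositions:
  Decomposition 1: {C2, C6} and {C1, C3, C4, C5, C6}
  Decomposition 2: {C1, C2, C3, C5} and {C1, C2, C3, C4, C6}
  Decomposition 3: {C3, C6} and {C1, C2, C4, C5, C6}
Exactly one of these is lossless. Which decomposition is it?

Decomposition 1: common = {C6}, closure = {C1, C2, C4, C6} → lossless.
Decomposition 2: common = {C1, C2, C3}, closure = {C1, C2, C3} → lossy.
Decomposition 3: common = {C6}, closure = {C1, C2, C4, C6} → lossy.

Decomposition 1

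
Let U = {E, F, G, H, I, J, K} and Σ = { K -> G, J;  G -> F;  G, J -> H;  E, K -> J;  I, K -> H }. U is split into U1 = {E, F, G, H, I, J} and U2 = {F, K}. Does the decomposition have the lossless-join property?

No

Common attributes: U1 ∩ U2 = {F}.
No dependency enlarges {F}, so (F)⁺ = {F}.
The closure contains neither all of U1 = {E, F, G, H, I, J} nor all of U2 = {F, K}, so the common attributes are not a superkey of either fragment. The join is lossy.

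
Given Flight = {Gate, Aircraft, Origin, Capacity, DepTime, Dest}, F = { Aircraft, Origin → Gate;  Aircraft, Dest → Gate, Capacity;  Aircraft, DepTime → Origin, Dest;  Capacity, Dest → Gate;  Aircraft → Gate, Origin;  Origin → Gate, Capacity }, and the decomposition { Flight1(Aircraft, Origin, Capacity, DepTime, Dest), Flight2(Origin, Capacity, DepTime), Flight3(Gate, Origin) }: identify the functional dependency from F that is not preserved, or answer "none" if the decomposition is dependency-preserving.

Check Capacity, Dest → Gate: no single fragment contains all of {Gate, Capacity, Dest}, and the restricted closure of {Capacity, Dest} across the fragments never reaches {Gate}.
Aircraft, Origin → Gate is preserved.
Aircraft, Dest → Gate, Capacity is preserved.
Aircraft, DepTime → Origin, Dest is preserved.
Aircraft → Gate, Origin is preserved.
Origin → Gate, Capacity is preserved.

Capacity, Dest → Gate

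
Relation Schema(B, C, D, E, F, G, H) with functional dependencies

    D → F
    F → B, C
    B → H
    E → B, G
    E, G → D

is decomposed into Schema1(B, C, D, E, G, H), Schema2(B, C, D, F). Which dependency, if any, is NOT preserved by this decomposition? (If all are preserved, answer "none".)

D → F lies within Schema2.
F → B, C lies within Schema2.
B → H lies within Schema1.
E → B, G lies within Schema1.
E, G → D lies within Schema1.
Every dependency is enforceable on the fragments, so the decomposition is dependency-preserving.

none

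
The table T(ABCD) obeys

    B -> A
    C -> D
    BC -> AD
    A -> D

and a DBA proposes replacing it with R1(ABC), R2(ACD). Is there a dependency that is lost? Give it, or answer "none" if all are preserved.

none

B → A lies within R1.
C → D lies within R2.
BC → AD: restricted closure across fragments reaches AD.
A → D lies within R2.
Every dependency is enforceable on the fragments, so the decomposition is dependency-preserving.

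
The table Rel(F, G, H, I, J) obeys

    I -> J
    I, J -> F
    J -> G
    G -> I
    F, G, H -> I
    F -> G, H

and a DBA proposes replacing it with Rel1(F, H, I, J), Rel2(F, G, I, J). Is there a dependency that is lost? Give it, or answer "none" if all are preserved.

none

I → J lies within Rel1.
I, J → F lies within Rel1.
J → G lies within Rel2.
G → I lies within Rel2.
F, G, H → I: restricted closure across fragments reaches I.
F → G, H: restricted closure across fragments reaches G, H.
Every dependency is enforceable on the fragments, so the decomposition is dependency-preserving.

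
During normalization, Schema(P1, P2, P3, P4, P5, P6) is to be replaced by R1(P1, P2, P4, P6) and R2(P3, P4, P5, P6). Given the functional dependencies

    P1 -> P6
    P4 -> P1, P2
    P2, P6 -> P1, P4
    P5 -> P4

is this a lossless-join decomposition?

Common attributes: R1 ∩ R2 = {P4, P6}.
Closure of {P4, P6}: P4 → P1, P2 applies, adding P1, P2. So (P4, P6)⁺ = {P1, P2, P4, P6}.
This closure contains every attribute of R1, so R1 ∩ R2 → R1. The join is lossless.

Yes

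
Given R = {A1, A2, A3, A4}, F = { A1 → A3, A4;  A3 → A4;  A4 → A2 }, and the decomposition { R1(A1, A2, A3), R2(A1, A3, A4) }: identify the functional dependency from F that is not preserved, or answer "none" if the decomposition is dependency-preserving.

A4 → A2

Check A4 → A2: no single fragment contains all of {A2, A4}, and the restricted closure of {A4} across the fragments never reaches {A2}.
A1 → A3, A4 is preserved.
A3 → A4 is preserved.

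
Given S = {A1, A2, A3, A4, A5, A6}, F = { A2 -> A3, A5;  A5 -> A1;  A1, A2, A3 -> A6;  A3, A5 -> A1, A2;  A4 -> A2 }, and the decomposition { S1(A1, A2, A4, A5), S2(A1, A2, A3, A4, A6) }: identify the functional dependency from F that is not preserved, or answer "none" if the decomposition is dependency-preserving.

A3, A5 -> A1, A2

Check A3, A5 → A1, A2: no single fragment contains all of {A1, A2, A3, A5}, and the restricted closure of {A3, A5} across the fragments never reaches {A1, A2}.
A2 → A3, A5 is preserved.
A5 → A1 is preserved.
A1, A2, A3 → A6 is preserved.
A4 → A2 is preserved.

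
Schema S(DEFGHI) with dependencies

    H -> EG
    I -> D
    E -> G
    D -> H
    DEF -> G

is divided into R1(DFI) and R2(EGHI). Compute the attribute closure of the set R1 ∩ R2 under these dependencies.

R1 ∩ R2 = {I}.
I → D applies, adding D
D → H applies, adding H
H → EG applies, adding EG
Closure: {DEGHI}.

DEGHI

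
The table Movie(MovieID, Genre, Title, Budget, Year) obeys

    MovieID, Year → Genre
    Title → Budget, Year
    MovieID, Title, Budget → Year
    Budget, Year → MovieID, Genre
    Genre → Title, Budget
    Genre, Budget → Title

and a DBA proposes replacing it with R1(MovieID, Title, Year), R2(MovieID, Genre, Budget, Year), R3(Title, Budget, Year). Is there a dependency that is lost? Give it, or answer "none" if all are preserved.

none

MovieID, Year → Genre lies within R2.
Title → Budget, Year lies within R3.
MovieID, Title, Budget → Year: restricted closure across fragments reaches Year.
Budget, Year → MovieID, Genre lies within R2.
Genre → Title, Budget: restricted closure across fragments reaches Title, Budget.
Genre, Budget → Title: restricted closure across fragments reaches Title.
Every dependency is enforceable on the fragments, so the decomposition is dependency-preserving.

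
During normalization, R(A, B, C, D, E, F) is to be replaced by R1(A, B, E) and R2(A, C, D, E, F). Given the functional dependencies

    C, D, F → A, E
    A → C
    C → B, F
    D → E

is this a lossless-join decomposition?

Common attributes: R1 ∩ R2 = {A, E}.
Closure of {A, E}: A → C applies, adding C; C → B, F applies, adding B, F. So (A, E)⁺ = {A, B, C, E, F}.
This closure contains every attribute of R1, so R1 ∩ R2 → R1. The join is lossless.

Yes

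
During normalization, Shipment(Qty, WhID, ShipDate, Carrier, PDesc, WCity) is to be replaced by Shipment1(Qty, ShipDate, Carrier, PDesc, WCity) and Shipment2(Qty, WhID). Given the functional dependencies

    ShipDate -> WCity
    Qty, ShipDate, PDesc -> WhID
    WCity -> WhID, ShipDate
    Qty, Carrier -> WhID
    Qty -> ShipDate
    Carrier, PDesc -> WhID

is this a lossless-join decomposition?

Yes

Common attributes: Shipment1 ∩ Shipment2 = {Qty}.
Closure of {Qty}: Qty → ShipDate applies, adding ShipDate; ShipDate → WCity applies, adding WCity; WCity → WhID, ShipDate applies, adding WhID. So (Qty)⁺ = {Qty, WhID, ShipDate, WCity}.
This closure contains every attribute of Shipment2, so Shipment1 ∩ Shipment2 → Shipment2. The join is lossless.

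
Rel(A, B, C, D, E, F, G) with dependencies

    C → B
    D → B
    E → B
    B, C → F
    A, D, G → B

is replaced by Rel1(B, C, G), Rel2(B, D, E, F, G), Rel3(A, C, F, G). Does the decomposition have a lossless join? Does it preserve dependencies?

lossy but dependency-preserving

Lossless test (chase): Rows 1 and 3 agree on C; apply C→B and equate their B entries. Rows 1 and 3 agree on B, C; apply B, C→F and equate their F entries. No row becomes fully distinguished — the join is lossy.
Dependency preservation: B, C → F; A, D, G → B are not contained in any single fragment, but the restricted closure of each left-hand side across the fragments still reaches the right-hand side; the remaining FDs each lie inside some fragment. All dependencies are preserved.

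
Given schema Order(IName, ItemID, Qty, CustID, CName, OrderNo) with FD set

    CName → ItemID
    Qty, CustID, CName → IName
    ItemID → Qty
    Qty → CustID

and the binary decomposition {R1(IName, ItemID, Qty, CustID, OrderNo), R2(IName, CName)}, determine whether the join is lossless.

No

Common attributes: R1 ∩ R2 = {IName}.
No dependency enlarges {IName}, so (IName)⁺ = {IName}.
The closure contains neither all of R1 = {IName, ItemID, Qty, CustID, OrderNo} nor all of R2 = {IName, CName}, so the common attributes are not a superkey of either fragment. The join is lossy.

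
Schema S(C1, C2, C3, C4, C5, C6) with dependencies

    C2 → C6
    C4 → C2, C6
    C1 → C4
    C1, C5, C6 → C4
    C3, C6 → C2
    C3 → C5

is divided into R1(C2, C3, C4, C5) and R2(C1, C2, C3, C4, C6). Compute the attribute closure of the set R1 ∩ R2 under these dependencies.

R1 ∩ R2 = {C2, C3, C4}.
C2 → C6 applies, adding C6
C3 → C5 applies, adding C5
Closure: {C2, C3, C4, C5, C6}.

C2, C3, C4, C5, C6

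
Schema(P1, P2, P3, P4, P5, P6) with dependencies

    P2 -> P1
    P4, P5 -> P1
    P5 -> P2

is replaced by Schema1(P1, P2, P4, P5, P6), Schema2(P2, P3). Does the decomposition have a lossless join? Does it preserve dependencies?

Lossless test: (P2)⁺ = {P1, P2}, which is a superkey of neither fragment — lossy.
Dependency preservation: every FD's attributes lie within a single fragment, so each can be enforced locally — preserved.

lossy but dependency-preserving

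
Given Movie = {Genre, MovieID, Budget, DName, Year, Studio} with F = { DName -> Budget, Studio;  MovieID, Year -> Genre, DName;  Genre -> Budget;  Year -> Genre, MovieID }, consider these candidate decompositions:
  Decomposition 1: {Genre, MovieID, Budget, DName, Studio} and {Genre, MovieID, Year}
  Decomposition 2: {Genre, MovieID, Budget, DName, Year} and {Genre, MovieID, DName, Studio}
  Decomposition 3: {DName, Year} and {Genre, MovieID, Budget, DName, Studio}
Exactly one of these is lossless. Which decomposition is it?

Decomposition 2

Decomposition 1: common = {Genre, MovieID}, closure = {Genre, MovieID, Budget} → lossy.
Decomposition 2: common = {Genre, MovieID, DName}, closure = {Genre, MovieID, Budget, DName, Studio} → lossless.
Decomposition 3: common = {DName}, closure = {Budget, DName, Studio} → lossy.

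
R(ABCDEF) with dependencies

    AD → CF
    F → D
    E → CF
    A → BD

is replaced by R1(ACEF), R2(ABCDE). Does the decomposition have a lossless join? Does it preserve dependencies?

Lossless test: (ACE)⁺ = {ABCDEF}, which contains all of one fragment — lossless.
Dependency preservation: the restricted closure of {F} across the fragments never reaches {D}, so F → D cannot be enforced without a join — not preserved.

lossless but not dependency-preserving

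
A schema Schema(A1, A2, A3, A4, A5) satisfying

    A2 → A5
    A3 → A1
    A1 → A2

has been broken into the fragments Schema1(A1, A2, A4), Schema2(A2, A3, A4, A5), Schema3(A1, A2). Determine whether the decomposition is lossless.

No

Chase test. Columns are A1, A2, A3, A4, A5; row i has aⱼ where attribute j ∈ Schemai, else bᵢⱼ.
Initial tableau (one row per fragment):
  row 1: a1 a2 b13 a4 b15
  row 2: b21 a2 a3 a4 a5
  row 3: a1 a2 b33 b34 b35
Rows 1 and 2 agree on A2; apply A2→A5 and equate their A5 entries.
Rows 1 and 3 agree on A2; apply A2→A5 and equate their A5 entries.
No row becomes fully distinguished — the join is lossy.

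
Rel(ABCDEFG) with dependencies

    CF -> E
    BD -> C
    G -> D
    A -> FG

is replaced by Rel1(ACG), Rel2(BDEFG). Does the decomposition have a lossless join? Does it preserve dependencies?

Lossless test: (G)⁺ = {DG}, which is a superkey of neither fragment — lossy.
Dependency preservation: the restricted closure of {CF} across the fragments never reaches {E}, so CF → E cannot be enforced without a join — not preserved.

lossy and not dependency-preserving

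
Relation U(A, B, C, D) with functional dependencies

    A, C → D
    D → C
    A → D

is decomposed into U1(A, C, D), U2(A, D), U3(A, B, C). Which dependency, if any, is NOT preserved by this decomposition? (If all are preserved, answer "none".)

A, C → D lies within U1.
D → C lies within U1.
A → D lies within U1.
Every dependency is enforceable on the fragments, so the decomposition is dependency-preserving.

none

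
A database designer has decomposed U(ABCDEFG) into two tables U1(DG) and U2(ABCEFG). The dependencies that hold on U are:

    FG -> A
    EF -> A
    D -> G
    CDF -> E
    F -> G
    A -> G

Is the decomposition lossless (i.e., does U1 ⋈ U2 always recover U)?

Common attributes: U1 ∩ U2 = {G}.
No dependency enlarges {G}, so (G)⁺ = {G}.
The closure contains neither all of U1 = {DG} nor all of U2 = {ABCEFG}, so the common attributes are not a superkey of either fragment. The join is lossy.

No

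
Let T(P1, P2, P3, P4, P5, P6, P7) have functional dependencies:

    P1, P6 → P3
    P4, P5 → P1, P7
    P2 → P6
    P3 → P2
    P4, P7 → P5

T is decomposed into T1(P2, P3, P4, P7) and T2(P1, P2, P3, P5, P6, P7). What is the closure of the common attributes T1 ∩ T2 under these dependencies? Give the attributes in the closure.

T1 ∩ T2 = {P2, P3, P7}.
P2 → P6 applies, adding P6
Closure: {P2, P3, P6, P7}.

P2, P3, P6, P7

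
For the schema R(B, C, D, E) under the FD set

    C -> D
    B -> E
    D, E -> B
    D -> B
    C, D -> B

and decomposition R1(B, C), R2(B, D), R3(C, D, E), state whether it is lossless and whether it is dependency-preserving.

Lossless test (chase): Rows 1 and 3 agree on C; apply C→D and equate their D entries. Rows 1 and 2 agree on B; apply B→E and equate their E entries. Rows 1 and 3 agree on D; apply D→B and equate their B entries. Rows 1 and 3 agree on B; apply B→E and equate their E entries. Row 1 is now all distinguished symbols — the join is lossless.
Dependency preservation: the restricted closure of {B} across the fragments never reaches {E}, so B → E cannot be enforced without a join — not preserved.

lossless but not dependency-preserving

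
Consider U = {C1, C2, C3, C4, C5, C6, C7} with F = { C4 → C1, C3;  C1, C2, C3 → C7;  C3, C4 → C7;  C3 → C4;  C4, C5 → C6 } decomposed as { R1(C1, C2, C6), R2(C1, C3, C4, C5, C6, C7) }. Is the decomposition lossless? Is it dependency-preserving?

Lossless test: (C1, C6)⁺ = {C1, C6}, which is a superkey of neither fragment — lossy.
Dependency preservation: C1, C2, C3 → C7 is not contained in any single fragment, but the restricted closure of its left-hand side across the fragments still reaches the right-hand side; the remaining FDs each lie inside some fragment. All dependencies are preserved.

lossy but dependency-preserving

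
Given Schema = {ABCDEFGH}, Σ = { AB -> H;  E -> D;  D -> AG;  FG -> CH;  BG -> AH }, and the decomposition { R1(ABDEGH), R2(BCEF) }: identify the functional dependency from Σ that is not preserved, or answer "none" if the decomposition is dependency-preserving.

FG -> CH

Check FG → CH: no single fragment contains all of {CFGH}, and the restricted closure of {FG} across the fragments never reaches {CH}.
AB → H is preserved.
E → D is preserved.
D → AG is preserved.
BG → AH is preserved.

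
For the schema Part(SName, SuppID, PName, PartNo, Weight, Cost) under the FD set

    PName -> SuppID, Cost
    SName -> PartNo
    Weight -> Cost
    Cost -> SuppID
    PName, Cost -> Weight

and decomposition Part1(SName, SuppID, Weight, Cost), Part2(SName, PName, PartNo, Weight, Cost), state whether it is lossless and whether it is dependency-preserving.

Lossless test: (SName, Weight, Cost)⁺ = {SName, SuppID, PartNo, Weight, Cost}, which contains all of one fragment — lossless.
Dependency preservation: PName → SuppID, Cost is not contained in any single fragment, but the restricted closure of its left-hand side across the fragments still reaches the right-hand side; the remaining FDs each lie inside some fragment. All dependencies are preserved.

lossless and dependency-preserving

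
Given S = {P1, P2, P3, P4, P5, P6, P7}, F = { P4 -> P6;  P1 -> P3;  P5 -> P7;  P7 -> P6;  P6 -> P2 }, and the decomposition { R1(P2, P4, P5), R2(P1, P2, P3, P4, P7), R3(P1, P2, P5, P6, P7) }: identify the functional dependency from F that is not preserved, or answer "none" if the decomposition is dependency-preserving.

P4 -> P6

Check P4 → P6: no single fragment contains all of {P4, P6}, and the restricted closure of {P4} across the fragments never reaches {P6}.
P1 → P3 is preserved.
P5 → P7 is preserved.
P7 → P6 is preserved.
P6 → P2 is preserved.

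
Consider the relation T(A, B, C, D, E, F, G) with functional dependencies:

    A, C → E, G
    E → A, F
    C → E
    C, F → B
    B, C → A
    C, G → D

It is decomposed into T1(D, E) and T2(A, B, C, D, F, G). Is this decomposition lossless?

Common attributes: T1 ∩ T2 = {D}.
No dependency enlarges {D}, so (D)⁺ = {D}.
The closure contains neither all of T1 = {D, E} nor all of T2 = {A, B, C, D, F, G}, so the common attributes are not a superkey of either fragment. The join is lossy.

No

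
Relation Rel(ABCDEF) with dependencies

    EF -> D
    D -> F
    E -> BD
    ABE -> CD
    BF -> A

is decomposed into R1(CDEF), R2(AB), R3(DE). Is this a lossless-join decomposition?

No

Chase test. Columns are ABCDEF; row i has aⱼ where attribute j ∈ Ri, else bᵢⱼ.
Initial tableau (one row per fragment):
  row 1: b11 b12 a3 a4 a5 a6
  row 2: a1 a2 b23 b24 b25 b26
  row 3: b31 b32 b33 a4 a5 b36
Rows 1 and 3 agree on D; apply D→F and equate their F entries.
Rows 1 and 3 agree on E; apply E→BD and equate their BD entries.
Rows 1 and 3 agree on BF; apply BF→A and equate their A entries.
Rows 1 and 3 agree on ABE; apply ABE→CD and equate their CD entries.
No row becomes fully distinguished — the join is lossy.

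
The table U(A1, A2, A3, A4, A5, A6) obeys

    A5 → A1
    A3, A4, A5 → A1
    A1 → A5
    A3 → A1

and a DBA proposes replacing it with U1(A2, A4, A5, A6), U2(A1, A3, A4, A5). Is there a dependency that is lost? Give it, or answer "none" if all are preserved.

A5 → A1 lies within U2.
A3, A4, A5 → A1 lies within U2.
A1 → A5 lies within U2.
A3 → A1 lies within U2.
Every dependency is enforceable on the fragments, so the decomposition is dependency-preserving.

none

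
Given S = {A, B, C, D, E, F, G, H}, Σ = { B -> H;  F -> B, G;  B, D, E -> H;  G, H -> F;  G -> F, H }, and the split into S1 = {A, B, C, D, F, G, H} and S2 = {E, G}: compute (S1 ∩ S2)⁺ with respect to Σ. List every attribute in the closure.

B, F, G, H

S1 ∩ S2 = {G}.
G → F, H applies, adding F, H
F → B, G applies, adding B
Closure: {B, F, G, H}.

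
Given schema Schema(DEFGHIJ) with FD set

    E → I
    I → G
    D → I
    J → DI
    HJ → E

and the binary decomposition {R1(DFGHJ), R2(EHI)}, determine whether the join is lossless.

Common attributes: R1 ∩ R2 = {H}.
No dependency enlarges {H}, so (H)⁺ = {H}.
The closure contains neither all of R1 = {DFGHJ} nor all of R2 = {EHI}, so the common attributes are not a superkey of either fragment. The join is lossy.

No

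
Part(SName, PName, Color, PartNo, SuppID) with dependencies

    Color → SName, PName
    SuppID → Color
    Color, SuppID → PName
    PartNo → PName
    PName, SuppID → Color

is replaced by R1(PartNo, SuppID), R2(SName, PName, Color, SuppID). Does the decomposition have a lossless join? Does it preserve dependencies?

lossless but not dependency-preserving

Lossless test: (SuppID)⁺ = {SName, PName, Color, SuppID}, which contains all of one fragment — lossless.
Dependency preservation: the restricted closure of {PartNo} across the fragments never reaches {PName}, so PartNo → PName cannot be enforced without a join — not preserved.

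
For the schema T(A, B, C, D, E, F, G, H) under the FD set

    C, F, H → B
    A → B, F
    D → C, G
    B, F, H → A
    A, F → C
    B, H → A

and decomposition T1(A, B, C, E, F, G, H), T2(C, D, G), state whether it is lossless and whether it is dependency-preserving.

lossy but dependency-preserving

Lossless test: (C, G)⁺ = {C, G}, which is a superkey of neither fragment — lossy.
Dependency preservation: every FD's attributes lie within a single fragment, so each can be enforced locally — preserved.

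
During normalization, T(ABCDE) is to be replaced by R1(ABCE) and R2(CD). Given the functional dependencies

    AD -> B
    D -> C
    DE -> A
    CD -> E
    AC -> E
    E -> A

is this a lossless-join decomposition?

Common attributes: R1 ∩ R2 = {C}.
No dependency enlarges {C}, so (C)⁺ = {C}.
The closure contains neither all of R1 = {ABCE} nor all of R2 = {CD}, so the common attributes are not a superkey of either fragment. The join is lossy.

No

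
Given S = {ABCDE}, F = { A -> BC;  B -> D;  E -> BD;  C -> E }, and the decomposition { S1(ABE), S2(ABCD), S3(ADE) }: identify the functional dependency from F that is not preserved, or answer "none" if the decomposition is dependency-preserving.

C -> E

Check C → E: no single fragment contains all of {CE}, and the restricted closure of {C} across the fragments never reaches {E}.
A → BC is preserved.
B → D is preserved.
E → BD is preserved.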